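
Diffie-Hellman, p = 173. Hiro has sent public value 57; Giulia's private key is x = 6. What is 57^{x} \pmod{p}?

Shared key K = 57^6 mod 173.
57^1 ≡ 57 (mod 173)
57^2 = (57^1)^2 ≡ 57^2 = 3249 ≡ 135 (mod 173)
57^4 = (57^2)^2 ≡ 135^2 = 18225 ≡ 60 (mod 173)
57^6 = 57^4 · 57^2 ≡ 60 · 135 ≡ 142 (mod 173).

142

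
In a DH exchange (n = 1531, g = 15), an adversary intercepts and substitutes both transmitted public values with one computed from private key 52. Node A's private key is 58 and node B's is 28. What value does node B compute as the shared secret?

1516

Node B receives an adversary's public value M = 15^52 mod 1531 instead of the honest one.
15^1 ≡ 15 (mod 1531)
15^2 = (15^1)^2 ≡ 15^2 = 225 ≡ 225 (mod 1531)
15^4 = (15^2)^2 ≡ 225^2 = 50625 ≡ 102 (mod 1531)
15^8 = (15^4)^2 ≡ 102^2 = 10404 ≡ 1218 (mod 1531)
15^16 = (15^8)^2 ≡ 1218^2 = 1483524 ≡ 1516 (mod 1531)
15^32 = (15^16)^2 ≡ 1516^2 = 2298256 ≡ 225 (mod 1531)
15^52 = 15^32 · 15^16 · 15^4 ≡ 225 · 1516 · 102 ≡ 225 (mod 1531).
So M = 225. Node B computes K = M^28 mod 1531.
225^1 ≡ 225 (mod 1531)
225^2 = (225^1)^2 ≡ 225^2 = 50625 ≡ 102 (mod 1531)
225^4 = (225^2)^2 ≡ 102^2 = 10404 ≡ 1218 (mod 1531)
225^8 = (225^4)^2 ≡ 1218^2 = 1483524 ≡ 1516 (mod 1531)
225^16 = (225^8)^2 ≡ 1516^2 = 2298256 ≡ 225 (mod 1531)
225^28 = 225^16 · 225^8 · 225^4 ≡ 225 · 1516 · 1218 ≡ 1516 (mod 1531).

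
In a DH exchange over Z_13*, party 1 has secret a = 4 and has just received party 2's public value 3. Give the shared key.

3

Shared key K = 3^4 mod 13.
3^1 ≡ 3 (mod 13)
3^2 = (3^1)^2 ≡ 3^2 = 9 ≡ 9 (mod 13)
3^4 = (3^2)^2 ≡ 9^2 = 81 ≡ 3 (mod 13)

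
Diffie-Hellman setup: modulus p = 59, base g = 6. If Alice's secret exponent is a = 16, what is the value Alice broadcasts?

Public value = 6^16 (mod 59).
6^1 ≡ 6 (mod 59)
6^2 = (6^1)^2 ≡ 6^2 = 36 ≡ 36 (mod 59)
6^4 = (6^2)^2 ≡ 36^2 = 1296 ≡ 57 (mod 59)
6^8 = (6^4)^2 ≡ 57^2 = 3249 ≡ 4 (mod 59)
6^16 = (6^8)^2 ≡ 4^2 = 16 ≡ 16 (mod 59)

16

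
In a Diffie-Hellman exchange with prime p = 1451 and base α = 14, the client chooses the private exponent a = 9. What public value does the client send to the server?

957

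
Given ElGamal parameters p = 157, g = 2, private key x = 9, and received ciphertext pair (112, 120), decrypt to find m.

Shared mask s = c₁^x mod p = 112^9 mod 157.
112^1 ≡ 112 (mod 157)
112^2 = (112^1)^2 ≡ 112^2 = 12544 ≡ 141 (mod 157)
112^4 = (112^2)^2 ≡ 141^2 = 19881 ≡ 99 (mod 157)
112^8 = (112^4)^2 ≡ 99^2 = 9801 ≡ 67 (mod 157)
112^9 = 112^8 · 112^1 ≡ 67 · 112 ≡ 125 (mod 157).
So s = 125; s⁻¹ ≡ 103 (mod 157).
m = c₂ · s⁻¹ mod 157 = 120 · 103 mod 157 = 114.

114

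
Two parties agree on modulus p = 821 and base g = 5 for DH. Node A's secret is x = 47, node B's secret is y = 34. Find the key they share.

154

Node B sends B = g^y mod p = 5^34 mod 821.
5^1 ≡ 5 (mod 821)
5^2 = (5^1)^2 ≡ 5^2 = 25 ≡ 25 (mod 821)
5^4 = (5^2)^2 ≡ 25^2 = 625 ≡ 625 (mod 821)
5^8 = (5^4)^2 ≡ 625^2 = 390625 ≡ 650 (mod 821)
5^16 = (5^8)^2 ≡ 650^2 = 422500 ≡ 506 (mod 821)
5^32 = (5^16)^2 ≡ 506^2 = 256036 ≡ 705 (mod 821)
5^34 = 5^32 · 5^2 ≡ 705 · 25 ≡ 384 (mod 821).
So B = 384. Node A then computes K = B^x mod p = 384^47 mod 821.
384^1 ≡ 384 (mod 821)
384^2 = (384^1)^2 ≡ 384^2 = 147456 ≡ 497 (mod 821)
384^4 = (384^2)^2 ≡ 497^2 = 247009 ≡ 709 (mod 821)
384^8 = (384^4)^2 ≡ 709^2 = 502681 ≡ 229 (mod 821)
384^16 = (384^8)^2 ≡ 229^2 = 52441 ≡ 718 (mod 821)
384^32 = (384^16)^2 ≡ 718^2 = 515524 ≡ 757 (mod 821)
384^47 = 384^32 · 384^8 · 384^4 · 384^2 · 384^1 ≡ 757 · 229 · 709 · 497 · 384 ≡ 154 (mod 821).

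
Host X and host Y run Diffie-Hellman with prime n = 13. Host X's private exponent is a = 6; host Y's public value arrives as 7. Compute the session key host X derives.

12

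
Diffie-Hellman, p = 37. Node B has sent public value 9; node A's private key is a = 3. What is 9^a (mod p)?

26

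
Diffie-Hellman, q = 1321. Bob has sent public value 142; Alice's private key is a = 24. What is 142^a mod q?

1214

Shared key K = 142^24 mod 1321.
142^1 ≡ 142 (mod 1321)
142^2 = (142^1)^2 ≡ 142^2 = 20164 ≡ 349 (mod 1321)
142^4 = (142^2)^2 ≡ 349^2 = 121801 ≡ 269 (mod 1321)
142^8 = (142^4)^2 ≡ 269^2 = 72361 ≡ 1027 (mod 1321)
142^16 = (142^8)^2 ≡ 1027^2 = 1054729 ≡ 571 (mod 1321)
142^24 = 142^16 · 142^8 ≡ 571 · 1027 ≡ 1214 (mod 1321).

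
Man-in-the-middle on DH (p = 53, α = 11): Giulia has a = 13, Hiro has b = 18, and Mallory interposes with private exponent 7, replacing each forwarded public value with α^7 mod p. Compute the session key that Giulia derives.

Giulia receives Mallory's public value M = 11^7 mod 53 instead of the honest one.
11^1 ≡ 11 (mod 53)
11^2 = (11^1)^2 ≡ 11^2 = 121 ≡ 15 (mod 53)
11^4 = (11^2)^2 ≡ 15^2 = 225 ≡ 13 (mod 53)
11^7 = 11^4 · 11^2 · 11^1 ≡ 13 · 15 · 11 ≡ 25 (mod 53).
So M = 25. Giulia computes K = M^13 mod 53.
25^1 ≡ 25 (mod 53)
25^2 = (25^1)^2 ≡ 25^2 = 625 ≡ 42 (mod 53)
25^4 = (25^2)^2 ≡ 42^2 = 1764 ≡ 15 (mod 53)
25^8 = (25^4)^2 ≡ 15^2 = 225 ≡ 13 (mod 53)
25^13 = 25^8 · 25^4 · 25^1 ≡ 13 · 15 · 25 ≡ 52 (mod 53).

52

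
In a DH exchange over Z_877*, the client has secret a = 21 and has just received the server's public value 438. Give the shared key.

Shared key K = 438^21 mod 877.
438^1 ≡ 438 (mod 877)
438^2 = (438^1)^2 ≡ 438^2 = 191844 ≡ 658 (mod 877)
438^4 = (438^2)^2 ≡ 658^2 = 432964 ≡ 603 (mod 877)
438^8 = (438^4)^2 ≡ 603^2 = 363609 ≡ 531 (mod 877)
438^16 = (438^8)^2 ≡ 531^2 = 281961 ≡ 444 (mod 877)
438^21 = 438^16 · 438^4 · 438^1 ≡ 444 · 603 · 438 ≡ 315 (mod 877).

315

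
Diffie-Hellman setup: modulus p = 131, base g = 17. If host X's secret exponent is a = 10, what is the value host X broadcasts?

84

Public value = 17^10 mod 131.
17^1 ≡ 17 (mod 131)
17^2 = (17^1)^2 ≡ 17^2 = 289 ≡ 27 (mod 131)
17^4 = (17^2)^2 ≡ 27^2 = 729 ≡ 74 (mod 131)
17^8 = (17^4)^2 ≡ 74^2 = 5476 ≡ 105 (mod 131)
17^10 = 17^8 · 17^2 ≡ 105 · 27 ≡ 84 (mod 131).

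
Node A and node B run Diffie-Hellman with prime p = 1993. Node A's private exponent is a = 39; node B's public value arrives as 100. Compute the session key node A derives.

Shared key K = 100^39 mod 1993.
100^1 ≡ 100 (mod 1993)
100^2 = (100^1)^2 ≡ 100^2 = 10000 ≡ 35 (mod 1993)
100^4 = (100^2)^2 ≡ 35^2 = 1225 ≡ 1225 (mod 1993)
100^8 = (100^4)^2 ≡ 1225^2 = 1500625 ≡ 1889 (mod 1993)
100^16 = (100^8)^2 ≡ 1889^2 = 3568321 ≡ 851 (mod 1993)
100^32 = (100^16)^2 ≡ 851^2 = 724201 ≡ 742 (mod 1993)
100^39 = 100^32 · 100^4 · 100^2 · 100^1 ≡ 742 · 1225 · 35 · 100 ≡ 743 (mod 1993).

743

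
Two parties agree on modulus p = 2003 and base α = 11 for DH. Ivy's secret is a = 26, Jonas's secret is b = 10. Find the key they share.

352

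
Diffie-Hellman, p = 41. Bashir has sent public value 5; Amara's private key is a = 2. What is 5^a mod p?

25

Shared key K = 5^2 mod 41.
5^1 ≡ 5 (mod 41)
5^2 = (5^1)^2 ≡ 5^2 = 25 ≡ 25 (mod 41)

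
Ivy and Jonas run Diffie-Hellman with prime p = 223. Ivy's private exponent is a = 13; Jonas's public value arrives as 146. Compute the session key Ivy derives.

Shared key K = 146^13 mod 223.
146^1 ≡ 146 (mod 223)
146^2 = (146^1)^2 ≡ 146^2 = 21316 ≡ 131 (mod 223)
146^4 = (146^2)^2 ≡ 131^2 = 17161 ≡ 213 (mod 223)
146^8 = (146^4)^2 ≡ 213^2 = 45369 ≡ 100 (mod 223)
146^13 = 146^8 · 146^4 · 146^1 ≡ 100 · 213 · 146 ≡ 65 (mod 223).

65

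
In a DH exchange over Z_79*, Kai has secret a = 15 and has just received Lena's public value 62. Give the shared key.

52

Shared key K = 62^15 mod 79.
62^1 ≡ 62 (mod 79)
62^2 = (62^1)^2 ≡ 62^2 = 3844 ≡ 52 (mod 79)
62^4 = (62^2)^2 ≡ 52^2 = 2704 ≡ 18 (mod 79)
62^8 = (62^4)^2 ≡ 18^2 = 324 ≡ 8 (mod 79)
62^15 = 62^8 · 62^4 · 62^2 · 62^1 ≡ 8 · 18 · 52 · 62 ≡ 52 (mod 79).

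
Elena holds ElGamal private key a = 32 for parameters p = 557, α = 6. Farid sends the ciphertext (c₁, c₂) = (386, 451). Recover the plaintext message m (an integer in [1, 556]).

100

Shared mask s = c₁^a mod p = 386^32 mod 557.
386^1 ≡ 386 (mod 557)
386^2 = (386^1)^2 ≡ 386^2 = 148996 ≡ 277 (mod 557)
386^4 = (386^2)^2 ≡ 277^2 = 76729 ≡ 420 (mod 557)
386^8 = (386^4)^2 ≡ 420^2 = 176400 ≡ 388 (mod 557)
386^16 = (386^8)^2 ≡ 388^2 = 150544 ≡ 154 (mod 557)
386^32 = (386^16)^2 ≡ 154^2 = 23716 ≡ 322 (mod 557)
So s = 322; s⁻¹ ≡ 493 (mod 557).
m = c₂ · s⁻¹ mod 557 = 451 · 493 mod 557 = 100.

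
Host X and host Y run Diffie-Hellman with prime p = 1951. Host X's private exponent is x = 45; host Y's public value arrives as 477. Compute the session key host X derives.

1650

Shared key K = 477^45 mod 1951.
477^1 ≡ 477 (mod 1951)
477^2 = (477^1)^2 ≡ 477^2 = 227529 ≡ 1213 (mod 1951)
477^4 = (477^2)^2 ≡ 1213^2 = 1471369 ≡ 315 (mod 1951)
477^8 = (477^4)^2 ≡ 315^2 = 99225 ≡ 1675 (mod 1951)
477^16 = (477^8)^2 ≡ 1675^2 = 2805625 ≡ 87 (mod 1951)
477^32 = (477^16)^2 ≡ 87^2 = 7569 ≡ 1716 (mod 1951)
477^45 = 477^32 · 477^8 · 477^4 · 477^1 ≡ 1716 · 1675 · 315 · 477 ≡ 1650 (mod 1951).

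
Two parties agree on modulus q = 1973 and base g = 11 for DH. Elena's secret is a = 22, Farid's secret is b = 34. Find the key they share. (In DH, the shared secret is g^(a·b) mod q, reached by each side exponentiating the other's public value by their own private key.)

312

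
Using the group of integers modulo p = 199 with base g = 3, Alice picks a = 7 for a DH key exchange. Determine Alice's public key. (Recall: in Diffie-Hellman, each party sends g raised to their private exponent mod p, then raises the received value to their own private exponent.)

197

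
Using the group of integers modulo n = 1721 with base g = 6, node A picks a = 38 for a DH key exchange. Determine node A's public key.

Public value = 6^38 mod 1721.
6^1 ≡ 6 (mod 1721)
6^2 = (6^1)^2 ≡ 6^2 = 36 ≡ 36 (mod 1721)
6^4 = (6^2)^2 ≡ 36^2 = 1296 ≡ 1296 (mod 1721)
6^8 = (6^4)^2 ≡ 1296^2 = 1679616 ≡ 1641 (mod 1721)
6^16 = (6^8)^2 ≡ 1641^2 = 2692881 ≡ 1237 (mod 1721)
6^32 = (6^16)^2 ≡ 1237^2 = 1530169 ≡ 200 (mod 1721)
6^38 = 6^32 · 6^4 · 6^2 ≡ 200 · 1296 · 36 ≡ 1659 (mod 1721).

1659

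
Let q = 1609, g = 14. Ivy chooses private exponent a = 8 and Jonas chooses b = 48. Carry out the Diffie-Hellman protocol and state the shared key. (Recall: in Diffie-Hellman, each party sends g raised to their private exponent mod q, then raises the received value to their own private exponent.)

Ivy sends A = g^a mod q = 14^8 mod 1609.
14^1 ≡ 14 (mod 1609)
14^2 = (14^1)^2 ≡ 14^2 = 196 ≡ 196 (mod 1609)
14^4 = (14^2)^2 ≡ 196^2 = 38416 ≡ 1409 (mod 1609)
14^8 = (14^4)^2 ≡ 1409^2 = 1985281 ≡ 1384 (mod 1609)
So A = 1384. Jonas then computes K = A^b mod q = 1384^48 mod 1609.
1384^1 ≡ 1384 (mod 1609)
1384^2 = (1384^1)^2 ≡ 1384^2 = 1915456 ≡ 746 (mod 1609)
1384^4 = (1384^2)^2 ≡ 746^2 = 556516 ≡ 1411 (mod 1609)
1384^8 = (1384^4)^2 ≡ 1411^2 = 1990921 ≡ 588 (mod 1609)
1384^16 = (1384^8)^2 ≡ 588^2 = 345744 ≡ 1418 (mod 1609)
1384^32 = (1384^16)^2 ≡ 1418^2 = 2010724 ≡ 1083 (mod 1609)
1384^48 = 1384^32 · 1384^16 ≡ 1083 · 1418 ≡ 708 (mod 1609).

708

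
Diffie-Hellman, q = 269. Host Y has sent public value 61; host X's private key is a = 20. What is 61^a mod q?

Shared key K = 61^20 mod 269.
61^1 ≡ 61 (mod 269)
61^2 = (61^1)^2 ≡ 61^2 = 3721 ≡ 224 (mod 269)
61^4 = (61^2)^2 ≡ 224^2 = 50176 ≡ 142 (mod 269)
61^8 = (61^4)^2 ≡ 142^2 = 20164 ≡ 258 (mod 269)
61^16 = (61^8)^2 ≡ 258^2 = 66564 ≡ 121 (mod 269)
61^20 = 61^16 · 61^4 ≡ 121 · 142 ≡ 235 (mod 269).

235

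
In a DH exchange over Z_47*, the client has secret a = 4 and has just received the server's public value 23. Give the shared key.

3

Shared key K = 23^4 mod 47.
23^1 ≡ 23 (mod 47)
23^2 = (23^1)^2 ≡ 23^2 = 529 ≡ 12 (mod 47)
23^4 = (23^2)^2 ≡ 12^2 = 144 ≡ 3 (mod 47)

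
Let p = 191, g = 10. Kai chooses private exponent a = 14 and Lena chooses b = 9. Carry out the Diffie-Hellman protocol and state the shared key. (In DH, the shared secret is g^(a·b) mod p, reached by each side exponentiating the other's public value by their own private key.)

60

Kai sends A = g^a mod p = 10^14 mod 191.
10^1 ≡ 10 (mod 191)
10^2 = (10^1)^2 ≡ 10^2 = 100 ≡ 100 (mod 191)
10^4 = (10^2)^2 ≡ 100^2 = 10000 ≡ 68 (mod 191)
10^8 = (10^4)^2 ≡ 68^2 = 4624 ≡ 40 (mod 191)
10^14 = 10^8 · 10^4 · 10^2 ≡ 40 · 68 · 100 ≡ 16 (mod 191).
So A = 16. Lena then computes K = A^b mod p = 16^9 mod 191.
16^1 ≡ 16 (mod 191)
16^2 = (16^1)^2 ≡ 16^2 = 256 ≡ 65 (mod 191)
16^4 = (16^2)^2 ≡ 65^2 = 4225 ≡ 23 (mod 191)
16^8 = (16^4)^2 ≡ 23^2 = 529 ≡ 147 (mod 191)
16^9 = 16^8 · 16^1 ≡ 147 · 16 ≡ 60 (mod 191).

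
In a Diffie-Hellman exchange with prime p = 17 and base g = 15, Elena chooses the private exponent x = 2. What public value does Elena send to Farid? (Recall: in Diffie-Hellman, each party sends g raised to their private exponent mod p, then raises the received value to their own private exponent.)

Public value = 15^2 (mod 17).
15^1 ≡ 15 (mod 17)
15^2 = (15^1)^2 ≡ 15^2 = 225 ≡ 4 (mod 17)

4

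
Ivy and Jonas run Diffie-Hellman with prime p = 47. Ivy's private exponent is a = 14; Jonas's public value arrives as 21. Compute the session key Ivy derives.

6

Shared key K = 21^14 mod 47.
21^1 ≡ 21 (mod 47)
21^2 = (21^1)^2 ≡ 21^2 = 441 ≡ 18 (mod 47)
21^4 = (21^2)^2 ≡ 18^2 = 324 ≡ 42 (mod 47)
21^8 = (21^4)^2 ≡ 42^2 = 1764 ≡ 25 (mod 47)
21^14 = 21^8 · 21^4 · 21^2 ≡ 25 · 42 · 18 ≡ 6 (mod 47).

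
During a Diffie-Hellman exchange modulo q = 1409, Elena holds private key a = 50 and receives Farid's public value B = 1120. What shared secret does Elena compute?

1019

Shared key K = 1120^50 mod 1409.
1120^1 ≡ 1120 (mod 1409)
1120^2 = (1120^1)^2 ≡ 1120^2 = 1254400 ≡ 390 (mod 1409)
1120^4 = (1120^2)^2 ≡ 390^2 = 152100 ≡ 1337 (mod 1409)
1120^8 = (1120^4)^2 ≡ 1337^2 = 1787569 ≡ 957 (mod 1409)
1120^16 = (1120^8)^2 ≡ 957^2 = 915849 ≡ 1408 (mod 1409)
1120^32 = (1120^16)^2 ≡ 1408^2 = 1982464 ≡ 1 (mod 1409)
1120^50 = 1120^32 · 1120^16 · 1120^2 ≡ 1 · 1408 · 390 ≡ 1019 (mod 1409).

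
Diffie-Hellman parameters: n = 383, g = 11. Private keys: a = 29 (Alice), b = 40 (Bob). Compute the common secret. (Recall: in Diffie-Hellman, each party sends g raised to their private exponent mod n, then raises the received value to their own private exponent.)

Alice sends A = g^a mod n = 11^29 mod 383.
11^1 ≡ 11 (mod 383)
11^2 = (11^1)^2 ≡ 11^2 = 121 ≡ 121 (mod 383)
11^4 = (11^2)^2 ≡ 121^2 = 14641 ≡ 87 (mod 383)
11^8 = (11^4)^2 ≡ 87^2 = 7569 ≡ 292 (mod 383)
11^16 = (11^8)^2 ≡ 292^2 = 85264 ≡ 238 (mod 383)
11^29 = 11^16 · 11^8 · 11^4 · 11^1 ≡ 238 · 292 · 87 · 11 ≡ 105 (mod 383).
So A = 105. Bob then computes K = A^b mod n = 105^40 mod 383.
105^1 ≡ 105 (mod 383)
105^2 = (105^1)^2 ≡ 105^2 = 11025 ≡ 301 (mod 383)
105^4 = (105^2)^2 ≡ 301^2 = 90601 ≡ 213 (mod 383)
105^8 = (105^4)^2 ≡ 213^2 = 45369 ≡ 175 (mod 383)
105^16 = (105^8)^2 ≡ 175^2 = 30625 ≡ 368 (mod 383)
105^32 = (105^16)^2 ≡ 368^2 = 135424 ≡ 225 (mod 383)
105^40 = 105^32 · 105^8 ≡ 225 · 175 ≡ 309 (mod 383).

309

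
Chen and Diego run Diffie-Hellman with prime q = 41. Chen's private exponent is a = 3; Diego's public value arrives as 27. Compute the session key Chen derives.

Shared key K = 27^3 mod 41.
27^1 ≡ 27 (mod 41)
27^2 = (27^1)^2 ≡ 27^2 = 729 ≡ 32 (mod 41)
27^3 = 27^2 · 27^1 ≡ 32 · 27 ≡ 3 (mod 41).

3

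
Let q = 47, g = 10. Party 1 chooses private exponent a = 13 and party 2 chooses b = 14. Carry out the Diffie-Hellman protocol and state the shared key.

8

Party 2 sends B = g^b mod q = 10^14 mod 47.
10^1 ≡ 10 (mod 47)
10^2 = (10^1)^2 ≡ 10^2 = 100 ≡ 6 (mod 47)
10^4 = (10^2)^2 ≡ 6^2 = 36 ≡ 36 (mod 47)
10^8 = (10^4)^2 ≡ 36^2 = 1296 ≡ 27 (mod 47)
10^14 = 10^8 · 10^4 · 10^2 ≡ 27 · 36 · 6 ≡ 4 (mod 47).
So B = 4. Party 1 then computes K = B^a mod q = 4^13 mod 47.
4^1 ≡ 4 (mod 47)
4^2 = (4^1)^2 ≡ 4^2 = 16 ≡ 16 (mod 47)
4^4 = (4^2)^2 ≡ 16^2 = 256 ≡ 21 (mod 47)
4^8 = (4^4)^2 ≡ 21^2 = 441 ≡ 18 (mod 47)
4^13 = 4^8 · 4^4 · 4^1 ≡ 18 · 21 · 4 ≡ 8 (mod 47).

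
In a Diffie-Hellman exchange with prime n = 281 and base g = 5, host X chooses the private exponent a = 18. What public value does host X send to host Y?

277

Public value = 5^18 (mod 281).
5^1 ≡ 5 (mod 281)
5^2 = (5^1)^2 ≡ 5^2 = 25 ≡ 25 (mod 281)
5^4 = (5^2)^2 ≡ 25^2 = 625 ≡ 63 (mod 281)
5^8 = (5^4)^2 ≡ 63^2 = 3969 ≡ 35 (mod 281)
5^16 = (5^8)^2 ≡ 35^2 = 1225 ≡ 101 (mod 281)
5^18 = 5^16 · 5^2 ≡ 101 · 25 ≡ 277 (mod 281).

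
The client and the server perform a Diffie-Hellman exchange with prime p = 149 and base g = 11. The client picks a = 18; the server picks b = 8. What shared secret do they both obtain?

107

The server sends B = g^b mod p = 11^8 mod 149.
11^1 ≡ 11 (mod 149)
11^2 = (11^1)^2 ≡ 11^2 = 121 ≡ 121 (mod 149)
11^4 = (11^2)^2 ≡ 121^2 = 14641 ≡ 39 (mod 149)
11^8 = (11^4)^2 ≡ 39^2 = 1521 ≡ 31 (mod 149)
So B = 31. The client then computes K = B^a mod p = 31^18 mod 149.
31^1 ≡ 31 (mod 149)
31^2 = (31^1)^2 ≡ 31^2 = 961 ≡ 67 (mod 149)
31^4 = (31^2)^2 ≡ 67^2 = 4489 ≡ 19 (mod 149)
31^8 = (31^4)^2 ≡ 19^2 = 361 ≡ 63 (mod 149)
31^16 = (31^8)^2 ≡ 63^2 = 3969 ≡ 95 (mod 149)
31^18 = 31^16 · 31^2 ≡ 95 · 67 ≡ 107 (mod 149).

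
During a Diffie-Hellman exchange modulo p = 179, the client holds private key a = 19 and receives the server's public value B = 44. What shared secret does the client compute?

Shared key K = 44^19 mod 179.
44^1 ≡ 44 (mod 179)
44^2 = (44^1)^2 ≡ 44^2 = 1936 ≡ 146 (mod 179)
44^4 = (44^2)^2 ≡ 146^2 = 21316 ≡ 15 (mod 179)
44^8 = (44^4)^2 ≡ 15^2 = 225 ≡ 46 (mod 179)
44^16 = (44^8)^2 ≡ 46^2 = 2116 ≡ 147 (mod 179)
44^19 = 44^16 · 44^2 · 44^1 ≡ 147 · 146 · 44 ≡ 103 (mod 179).

103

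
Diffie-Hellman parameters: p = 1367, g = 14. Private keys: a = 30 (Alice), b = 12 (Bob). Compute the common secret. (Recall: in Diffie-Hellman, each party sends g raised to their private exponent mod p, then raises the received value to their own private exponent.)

432

Alice sends A = g^a mod p = 14^30 mod 1367.
14^1 ≡ 14 (mod 1367)
14^2 = (14^1)^2 ≡ 14^2 = 196 ≡ 196 (mod 1367)
14^4 = (14^2)^2 ≡ 196^2 = 38416 ≡ 140 (mod 1367)
14^8 = (14^4)^2 ≡ 140^2 = 19600 ≡ 462 (mod 1367)
14^16 = (14^8)^2 ≡ 462^2 = 213444 ≡ 192 (mod 1367)
14^30 = 14^16 · 14^8 · 14^4 · 14^2 ≡ 192 · 462 · 140 · 196 ≡ 1304 (mod 1367).
So A = 1304. Bob then computes K = A^b mod p = 1304^12 mod 1367.
1304^1 ≡ 1304 (mod 1367)
1304^2 = (1304^1)^2 ≡ 1304^2 = 1700416 ≡ 1235 (mod 1367)
1304^4 = (1304^2)^2 ≡ 1235^2 = 1525225 ≡ 1020 (mod 1367)
1304^8 = (1304^4)^2 ≡ 1020^2 = 1040400 ≡ 113 (mod 1367)
1304^12 = 1304^8 · 1304^4 ≡ 113 · 1020 ≡ 432 (mod 1367).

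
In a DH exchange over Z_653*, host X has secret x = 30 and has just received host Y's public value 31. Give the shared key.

Shared key K = 31^30 mod 653.
31^1 ≡ 31 (mod 653)
31^2 = (31^1)^2 ≡ 31^2 = 961 ≡ 308 (mod 653)
31^4 = (31^2)^2 ≡ 308^2 = 94864 ≡ 179 (mod 653)
31^8 = (31^4)^2 ≡ 179^2 = 32041 ≡ 44 (mod 653)
31^16 = (31^8)^2 ≡ 44^2 = 1936 ≡ 630 (mod 653)
31^30 = 31^16 · 31^8 · 31^4 · 31^2 ≡ 630 · 44 · 179 · 308 ≡ 42 (mod 653).

42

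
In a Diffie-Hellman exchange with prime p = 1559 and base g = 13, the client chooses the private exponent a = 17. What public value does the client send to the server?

60

Public value = 13^17 (mod 1559).
13^1 ≡ 13 (mod 1559)
13^2 = (13^1)^2 ≡ 13^2 = 169 ≡ 169 (mod 1559)
13^4 = (13^2)^2 ≡ 169^2 = 28561 ≡ 499 (mod 1559)
13^8 = (13^4)^2 ≡ 499^2 = 249001 ≡ 1120 (mod 1559)
13^16 = (13^8)^2 ≡ 1120^2 = 1254400 ≡ 964 (mod 1559)
13^17 = 13^16 · 13^1 ≡ 964 · 13 ≡ 60 (mod 1559).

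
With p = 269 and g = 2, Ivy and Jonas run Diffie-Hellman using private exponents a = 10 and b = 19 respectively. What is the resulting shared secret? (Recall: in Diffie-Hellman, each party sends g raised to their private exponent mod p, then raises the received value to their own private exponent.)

Ivy sends A = g^a mod p = 2^10 mod 269.
2^1 ≡ 2 (mod 269)
2^2 = (2^1)^2 ≡ 2^2 = 4 ≡ 4 (mod 269)
2^4 = (2^2)^2 ≡ 4^2 = 16 ≡ 16 (mod 269)
2^8 = (2^4)^2 ≡ 16^2 = 256 ≡ 256 (mod 269)
2^10 = 2^8 · 2^2 ≡ 256 · 4 ≡ 217 (mod 269).
So A = 217. Jonas then computes K = A^b mod p = 217^19 mod 269.
217^1 ≡ 217 (mod 269)
217^2 = (217^1)^2 ≡ 217^2 = 47089 ≡ 14 (mod 269)
217^4 = (217^2)^2 ≡ 14^2 = 196 ≡ 196 (mod 269)
217^8 = (217^4)^2 ≡ 196^2 = 38416 ≡ 218 (mod 269)
217^16 = (217^8)^2 ≡ 218^2 = 47524 ≡ 180 (mod 269)
217^19 = 217^16 · 217^2 · 217^1 ≡ 180 · 14 · 217 ≡ 232 (mod 269).

232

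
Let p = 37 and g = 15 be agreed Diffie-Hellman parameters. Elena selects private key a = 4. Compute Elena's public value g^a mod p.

9

Public value = 15^4 mod 37.
15^1 ≡ 15 (mod 37)
15^2 = (15^1)^2 ≡ 15^2 = 225 ≡ 3 (mod 37)
15^4 = (15^2)^2 ≡ 3^2 = 9 ≡ 9 (mod 37)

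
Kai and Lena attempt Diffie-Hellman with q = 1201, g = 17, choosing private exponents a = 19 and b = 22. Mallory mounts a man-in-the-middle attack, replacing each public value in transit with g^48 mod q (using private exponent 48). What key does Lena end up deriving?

903

Lena receives Mallory's public value M = 17^48 mod 1201 instead of the honest one.
17^1 ≡ 17 (mod 1201)
17^2 = (17^1)^2 ≡ 17^2 = 289 ≡ 289 (mod 1201)
17^4 = (17^2)^2 ≡ 289^2 = 83521 ≡ 652 (mod 1201)
17^8 = (17^4)^2 ≡ 652^2 = 425104 ≡ 1151 (mod 1201)
17^16 = (17^8)^2 ≡ 1151^2 = 1324801 ≡ 98 (mod 1201)
17^32 = (17^16)^2 ≡ 98^2 = 9604 ≡ 1197 (mod 1201)
17^48 = 17^32 · 17^16 ≡ 1197 · 98 ≡ 809 (mod 1201).
So M = 809. Lena computes K = M^22 mod 1201.
809^1 ≡ 809 (mod 1201)
809^2 = (809^1)^2 ≡ 809^2 = 654481 ≡ 1137 (mod 1201)
809^4 = (809^2)^2 ≡ 1137^2 = 1292769 ≡ 493 (mod 1201)
809^8 = (809^4)^2 ≡ 493^2 = 243049 ≡ 447 (mod 1201)
809^16 = (809^8)^2 ≡ 447^2 = 199809 ≡ 443 (mod 1201)
809^22 = 809^16 · 809^4 · 809^2 ≡ 443 · 493 · 1137 ≡ 903 (mod 1201).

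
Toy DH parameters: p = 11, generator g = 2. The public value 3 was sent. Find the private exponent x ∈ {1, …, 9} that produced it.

Try successive powers of 2 modulo 11:
2^1 ≡ 2
2^2 ≡ 4
2^3 ≡ 8
2^4 ≡ 5
2^5 ≡ 10
2^6 ≡ 9
2^7 ≡ 7
2^8 ≡ 3
Found: x = 8.

8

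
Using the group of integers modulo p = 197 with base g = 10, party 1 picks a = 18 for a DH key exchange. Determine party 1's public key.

85

Public value = 10^18 mod 197.
10^1 ≡ 10 (mod 197)
10^2 = (10^1)^2 ≡ 10^2 = 100 ≡ 100 (mod 197)
10^4 = (10^2)^2 ≡ 100^2 = 10000 ≡ 150 (mod 197)
10^8 = (10^4)^2 ≡ 150^2 = 22500 ≡ 42 (mod 197)
10^16 = (10^8)^2 ≡ 42^2 = 1764 ≡ 188 (mod 197)
10^18 = 10^16 · 10^2 ≡ 188 · 100 ≡ 85 (mod 197).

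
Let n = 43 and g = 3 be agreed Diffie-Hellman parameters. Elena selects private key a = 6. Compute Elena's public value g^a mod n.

41

Public value = 3^6 mod 43.
3^1 ≡ 3 (mod 43)
3^2 = (3^1)^2 ≡ 3^2 = 9 ≡ 9 (mod 43)
3^4 = (3^2)^2 ≡ 9^2 = 81 ≡ 38 (mod 43)
3^6 = 3^4 · 3^2 ≡ 38 · 9 ≡ 41 (mod 43).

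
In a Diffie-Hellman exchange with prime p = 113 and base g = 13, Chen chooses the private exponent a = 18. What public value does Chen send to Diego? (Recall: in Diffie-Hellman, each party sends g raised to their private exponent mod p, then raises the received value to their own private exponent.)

Public value = 13^18 mod 113.
13^1 ≡ 13 (mod 113)
13^2 = (13^1)^2 ≡ 13^2 = 169 ≡ 56 (mod 113)
13^4 = (13^2)^2 ≡ 56^2 = 3136 ≡ 85 (mod 113)
13^8 = (13^4)^2 ≡ 85^2 = 7225 ≡ 106 (mod 113)
13^16 = (13^8)^2 ≡ 106^2 = 11236 ≡ 49 (mod 113)
13^18 = 13^16 · 13^2 ≡ 49 · 56 ≡ 32 (mod 113).

32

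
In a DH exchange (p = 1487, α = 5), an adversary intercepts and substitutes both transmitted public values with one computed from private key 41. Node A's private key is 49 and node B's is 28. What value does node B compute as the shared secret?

Node B receives an adversary's public value M = 5^41 mod 1487 instead of the honest one.
5^1 ≡ 5 (mod 1487)
5^2 = (5^1)^2 ≡ 5^2 = 25 ≡ 25 (mod 1487)
5^4 = (5^2)^2 ≡ 25^2 = 625 ≡ 625 (mod 1487)
5^8 = (5^4)^2 ≡ 625^2 = 390625 ≡ 1031 (mod 1487)
5^16 = (5^8)^2 ≡ 1031^2 = 1062961 ≡ 1243 (mod 1487)
5^32 = (5^16)^2 ≡ 1243^2 = 1545049 ≡ 56 (mod 1487)
5^41 = 5^32 · 5^8 · 5^1 ≡ 56 · 1031 · 5 ≡ 202 (mod 1487).
So M = 202. Node B computes K = M^28 mod 1487.
202^1 ≡ 202 (mod 1487)
202^2 = (202^1)^2 ≡ 202^2 = 40804 ≡ 655 (mod 1487)
202^4 = (202^2)^2 ≡ 655^2 = 429025 ≡ 769 (mod 1487)
202^8 = (202^4)^2 ≡ 769^2 = 591361 ≡ 1022 (mod 1487)
202^16 = (202^8)^2 ≡ 1022^2 = 1044484 ≡ 610 (mod 1487)
202^28 = 202^16 · 202^8 · 202^4 ≡ 610 · 1022 · 769 ≡ 1180 (mod 1487).

1180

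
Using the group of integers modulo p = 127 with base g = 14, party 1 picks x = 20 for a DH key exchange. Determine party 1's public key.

44

Public value = 14^20 mod 127.
14^1 ≡ 14 (mod 127)
14^2 = (14^1)^2 ≡ 14^2 = 196 ≡ 69 (mod 127)
14^4 = (14^2)^2 ≡ 69^2 = 4761 ≡ 62 (mod 127)
14^8 = (14^4)^2 ≡ 62^2 = 3844 ≡ 34 (mod 127)
14^16 = (14^8)^2 ≡ 34^2 = 1156 ≡ 13 (mod 127)
14^20 = 14^16 · 14^4 ≡ 13 · 62 ≡ 44 (mod 127).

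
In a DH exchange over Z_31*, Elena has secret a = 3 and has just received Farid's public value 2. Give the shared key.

8

Shared key K = 2^3 mod 31.
2^1 ≡ 2 (mod 31)
2^2 = (2^1)^2 ≡ 2^2 = 4 ≡ 4 (mod 31)
2^3 = 2^2 · 2^1 ≡ 4 · 2 ≡ 8 (mod 31).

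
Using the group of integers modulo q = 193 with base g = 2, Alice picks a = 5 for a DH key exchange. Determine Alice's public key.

32

Public value = 2^5 mod 193.
2^1 ≡ 2 (mod 193)
2^2 = (2^1)^2 ≡ 2^2 = 4 ≡ 4 (mod 193)
2^4 = (2^2)^2 ≡ 4^2 = 16 ≡ 16 (mod 193)
2^5 = 2^4 · 2^1 ≡ 16 · 2 ≡ 32 (mod 193).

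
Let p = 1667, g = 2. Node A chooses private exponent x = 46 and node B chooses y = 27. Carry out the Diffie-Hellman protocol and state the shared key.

339

Node B sends B = g^y mod p = 2^27 mod 1667.
2^1 ≡ 2 (mod 1667)
2^2 = (2^1)^2 ≡ 2^2 = 4 ≡ 4 (mod 1667)
2^4 = (2^2)^2 ≡ 4^2 = 16 ≡ 16 (mod 1667)
2^8 = (2^4)^2 ≡ 16^2 = 256 ≡ 256 (mod 1667)
2^16 = (2^8)^2 ≡ 256^2 = 65536 ≡ 523 (mod 1667)
2^27 = 2^16 · 2^8 · 2^2 · 2^1 ≡ 523 · 256 · 4 · 2 ≡ 890 (mod 1667).
So B = 890. Node A then computes K = B^x mod p = 890^46 mod 1667.
890^1 ≡ 890 (mod 1667)
890^2 = (890^1)^2 ≡ 890^2 = 792100 ≡ 275 (mod 1667)
890^4 = (890^2)^2 ≡ 275^2 = 75625 ≡ 610 (mod 1667)
890^8 = (890^4)^2 ≡ 610^2 = 372100 ≡ 359 (mod 1667)
890^16 = (890^8)^2 ≡ 359^2 = 128881 ≡ 522 (mod 1667)
890^32 = (890^16)^2 ≡ 522^2 = 272484 ≡ 763 (mod 1667)
890^46 = 890^32 · 890^8 · 890^4 · 890^2 ≡ 763 · 359 · 610 · 275 ≡ 339 (mod 1667).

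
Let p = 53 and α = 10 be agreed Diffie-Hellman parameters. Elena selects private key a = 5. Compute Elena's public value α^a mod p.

42

Public value = 10^5 mod 53.
10^1 ≡ 10 (mod 53)
10^2 = (10^1)^2 ≡ 10^2 = 100 ≡ 47 (mod 53)
10^4 = (10^2)^2 ≡ 47^2 = 2209 ≡ 36 (mod 53)
10^5 = 10^4 · 10^1 ≡ 36 · 10 ≡ 42 (mod 53).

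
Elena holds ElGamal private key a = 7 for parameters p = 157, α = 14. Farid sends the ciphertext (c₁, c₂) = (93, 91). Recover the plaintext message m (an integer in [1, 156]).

74

Shared mask s = c₁^a mod p = 93^7 mod 157.
93^1 ≡ 93 (mod 157)
93^2 = (93^1)^2 ≡ 93^2 = 8649 ≡ 14 (mod 157)
93^4 = (93^2)^2 ≡ 14^2 = 196 ≡ 39 (mod 157)
93^7 = 93^4 · 93^2 · 93^1 ≡ 39 · 14 · 93 ≡ 67 (mod 157).
So s = 67; s⁻¹ ≡ 75 (mod 157).
m = c₂ · s⁻¹ mod 157 = 91 · 75 mod 157 = 74.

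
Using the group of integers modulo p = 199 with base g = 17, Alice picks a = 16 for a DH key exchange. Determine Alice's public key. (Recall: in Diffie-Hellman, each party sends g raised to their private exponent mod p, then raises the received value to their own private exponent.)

Public value = 17^16 (mod 199).
17^1 ≡ 17 (mod 199)
17^2 = (17^1)^2 ≡ 17^2 = 289 ≡ 90 (mod 199)
17^4 = (17^2)^2 ≡ 90^2 = 8100 ≡ 140 (mod 199)
17^8 = (17^4)^2 ≡ 140^2 = 19600 ≡ 98 (mod 199)
17^16 = (17^8)^2 ≡ 98^2 = 9604 ≡ 52 (mod 199)

52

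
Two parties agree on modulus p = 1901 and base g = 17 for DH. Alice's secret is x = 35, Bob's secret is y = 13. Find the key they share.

Alice sends A = g^x mod p = 17^35 mod 1901.
17^1 ≡ 17 (mod 1901)
17^2 = (17^1)^2 ≡ 17^2 = 289 ≡ 289 (mod 1901)
17^4 = (17^2)^2 ≡ 289^2 = 83521 ≡ 1778 (mod 1901)
17^8 = (17^4)^2 ≡ 1778^2 = 3161284 ≡ 1822 (mod 1901)
17^16 = (17^8)^2 ≡ 1822^2 = 3319684 ≡ 538 (mod 1901)
17^32 = (17^16)^2 ≡ 538^2 = 289444 ≡ 492 (mod 1901)
17^35 = 17^32 · 17^2 · 17^1 ≡ 492 · 289 · 17 ≡ 1025 (mod 1901).
So A = 1025. Bob then computes K = A^y mod p = 1025^13 mod 1901.
1025^1 ≡ 1025 (mod 1901)
1025^2 = (1025^1)^2 ≡ 1025^2 = 1050625 ≡ 1273 (mod 1901)
1025^4 = (1025^2)^2 ≡ 1273^2 = 1620529 ≡ 877 (mod 1901)
1025^8 = (1025^4)^2 ≡ 877^2 = 769129 ≡ 1125 (mod 1901)
1025^13 = 1025^8 · 1025^4 · 1025^1 ≡ 1125 · 877 · 1025 ≡ 447 (mod 1901).

447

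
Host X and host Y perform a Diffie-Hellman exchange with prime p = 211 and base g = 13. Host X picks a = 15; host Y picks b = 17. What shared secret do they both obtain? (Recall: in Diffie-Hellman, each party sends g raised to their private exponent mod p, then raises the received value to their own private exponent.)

58

Host X sends A = g^a mod p = 13^15 mod 211.
13^1 ≡ 13 (mod 211)
13^2 = (13^1)^2 ≡ 13^2 = 169 ≡ 169 (mod 211)
13^4 = (13^2)^2 ≡ 169^2 = 28561 ≡ 76 (mod 211)
13^8 = (13^4)^2 ≡ 76^2 = 5776 ≡ 79 (mod 211)
13^15 = 13^8 · 13^4 · 13^2 · 13^1 ≡ 79 · 76 · 169 · 13 ≡ 123 (mod 211).
So A = 123. Host Y then computes K = A^b mod p = 123^17 mod 211.
123^1 ≡ 123 (mod 211)
123^2 = (123^1)^2 ≡ 123^2 = 15129 ≡ 148 (mod 211)
123^4 = (123^2)^2 ≡ 148^2 = 21904 ≡ 171 (mod 211)
123^8 = (123^4)^2 ≡ 171^2 = 29241 ≡ 123 (mod 211)
123^16 = (123^8)^2 ≡ 123^2 = 15129 ≡ 148 (mod 211)
123^17 = 123^16 · 123^1 ≡ 148 · 123 ≡ 58 (mod 211).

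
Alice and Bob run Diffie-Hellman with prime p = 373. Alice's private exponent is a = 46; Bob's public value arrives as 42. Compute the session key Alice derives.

Shared key K = 42^46 mod 373.
42^1 ≡ 42 (mod 373)
42^2 = (42^1)^2 ≡ 42^2 = 1764 ≡ 272 (mod 373)
42^4 = (42^2)^2 ≡ 272^2 = 73984 ≡ 130 (mod 373)
42^8 = (42^4)^2 ≡ 130^2 = 16900 ≡ 115 (mod 373)
42^16 = (42^8)^2 ≡ 115^2 = 13225 ≡ 170 (mod 373)
42^32 = (42^16)^2 ≡ 170^2 = 28900 ≡ 179 (mod 373)
42^46 = 42^32 · 42^8 · 42^4 · 42^2 ≡ 179 · 115 · 130 · 272 ≡ 345 (mod 373).

345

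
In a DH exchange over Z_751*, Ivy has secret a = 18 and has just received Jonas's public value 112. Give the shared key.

Shared key K = 112^18 mod 751.
112^1 ≡ 112 (mod 751)
112^2 = (112^1)^2 ≡ 112^2 = 12544 ≡ 528 (mod 751)
112^4 = (112^2)^2 ≡ 528^2 = 278784 ≡ 163 (mod 751)
112^8 = (112^4)^2 ≡ 163^2 = 26569 ≡ 284 (mod 751)
112^16 = (112^8)^2 ≡ 284^2 = 80656 ≡ 299 (mod 751)
112^18 = 112^16 · 112^2 ≡ 299 · 528 ≡ 162 (mod 751).

162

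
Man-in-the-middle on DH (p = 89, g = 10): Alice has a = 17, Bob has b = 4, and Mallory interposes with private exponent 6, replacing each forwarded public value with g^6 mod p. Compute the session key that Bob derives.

78

Bob receives Mallory's public value M = 10^6 mod 89 instead of the honest one.
10^1 ≡ 10 (mod 89)
10^2 = (10^1)^2 ≡ 10^2 = 100 ≡ 11 (mod 89)
10^4 = (10^2)^2 ≡ 11^2 = 121 ≡ 32 (mod 89)
10^6 = 10^4 · 10^2 ≡ 32 · 11 ≡ 85 (mod 89).
So M = 85. Bob computes K = M^4 mod 89.
85^1 ≡ 85 (mod 89)
85^2 = (85^1)^2 ≡ 85^2 = 7225 ≡ 16 (mod 89)
85^4 = (85^2)^2 ≡ 16^2 = 256 ≡ 78 (mod 89)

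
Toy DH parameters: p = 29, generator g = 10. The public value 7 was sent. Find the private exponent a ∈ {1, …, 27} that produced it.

20

Try successive powers of 10 modulo 29:
10^1 ≡ 10
10^2 ≡ 13
10^3 ≡ 14
10^4 ≡ 24
10^5 ≡ 8
10^6 ≡ 22
10^7 ≡ 17
10^8 ≡ 25
10^9 ≡ 18
10^10 ≡ 6
10^11 ≡ 2
10^12 ≡ 20
10^13 ≡ 26
10^14 ≡ 28
10^15 ≡ 19
10^16 ≡ 16
10^17 ≡ 15
10^18 ≡ 5
10^19 ≡ 21
10^20 ≡ 7
Found: a = 20.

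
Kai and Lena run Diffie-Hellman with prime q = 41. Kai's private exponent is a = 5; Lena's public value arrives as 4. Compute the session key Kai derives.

40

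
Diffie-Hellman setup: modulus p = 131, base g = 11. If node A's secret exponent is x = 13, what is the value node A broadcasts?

Public value = 11^13 mod 131.
11^1 ≡ 11 (mod 131)
11^2 = (11^1)^2 ≡ 11^2 = 121 ≡ 121 (mod 131)
11^4 = (11^2)^2 ≡ 121^2 = 14641 ≡ 100 (mod 131)
11^8 = (11^4)^2 ≡ 100^2 = 10000 ≡ 44 (mod 131)
11^13 = 11^8 · 11^4 · 11^1 ≡ 44 · 100 · 11 ≡ 61 (mod 131).

61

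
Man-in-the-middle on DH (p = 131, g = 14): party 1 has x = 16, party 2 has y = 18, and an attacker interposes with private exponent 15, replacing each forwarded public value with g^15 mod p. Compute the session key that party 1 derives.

107

Party 1 receives an attacker's public value M = 14^15 mod 131 instead of the honest one.
14^1 ≡ 14 (mod 131)
14^2 = (14^1)^2 ≡ 14^2 = 196 ≡ 65 (mod 131)
14^4 = (14^2)^2 ≡ 65^2 = 4225 ≡ 33 (mod 131)
14^8 = (14^4)^2 ≡ 33^2 = 1089 ≡ 41 (mod 131)
14^15 = 14^8 · 14^4 · 14^2 · 14^1 ≡ 41 · 33 · 65 · 14 ≡ 92 (mod 131).
So M = 92. Party 1 computes K = M^16 mod 131.
92^1 ≡ 92 (mod 131)
92^2 = (92^1)^2 ≡ 92^2 = 8464 ≡ 80 (mod 131)
92^4 = (92^2)^2 ≡ 80^2 = 6400 ≡ 112 (mod 131)
92^8 = (92^4)^2 ≡ 112^2 = 12544 ≡ 99 (mod 131)
92^16 = (92^8)^2 ≡ 99^2 = 9801 ≡ 107 (mod 131)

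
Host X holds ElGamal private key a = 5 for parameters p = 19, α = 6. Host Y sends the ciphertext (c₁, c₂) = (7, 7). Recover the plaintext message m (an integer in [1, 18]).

11

Shared mask s = c₁^a mod p = 7^5 mod 19.
7^1 ≡ 7 (mod 19)
7^2 = (7^1)^2 ≡ 7^2 = 49 ≡ 11 (mod 19)
7^4 = (7^2)^2 ≡ 11^2 = 121 ≡ 7 (mod 19)
7^5 = 7^4 · 7^1 ≡ 7 · 7 ≡ 11 (mod 19).
So s = 11; s⁻¹ ≡ 7 (mod 19).
m = c₂ · s⁻¹ mod 19 = 7 · 7 mod 19 = 11.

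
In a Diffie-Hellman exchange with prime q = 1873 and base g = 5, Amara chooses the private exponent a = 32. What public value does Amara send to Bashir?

Public value = 5^32 (mod 1873).
5^1 ≡ 5 (mod 1873)
5^2 = (5^1)^2 ≡ 5^2 = 25 ≡ 25 (mod 1873)
5^4 = (5^2)^2 ≡ 25^2 = 625 ≡ 625 (mod 1873)
5^8 = (5^4)^2 ≡ 625^2 = 390625 ≡ 1041 (mod 1873)
5^16 = (5^8)^2 ≡ 1041^2 = 1083681 ≡ 1087 (mod 1873)
5^32 = (5^16)^2 ≡ 1087^2 = 1181569 ≡ 1579 (mod 1873)

1579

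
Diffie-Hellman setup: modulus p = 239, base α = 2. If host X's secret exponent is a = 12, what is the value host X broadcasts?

Public value = 2^12 mod 239.
2^1 ≡ 2 (mod 239)
2^2 = (2^1)^2 ≡ 2^2 = 4 ≡ 4 (mod 239)
2^4 = (2^2)^2 ≡ 4^2 = 16 ≡ 16 (mod 239)
2^8 = (2^4)^2 ≡ 16^2 = 256 ≡ 17 (mod 239)
2^12 = 2^8 · 2^4 ≡ 17 · 16 ≡ 33 (mod 239).

33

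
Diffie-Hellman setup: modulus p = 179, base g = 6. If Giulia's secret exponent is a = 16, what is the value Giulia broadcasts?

80

Public value = 6^16 mod 179.
6^1 ≡ 6 (mod 179)
6^2 = (6^1)^2 ≡ 6^2 = 36 ≡ 36 (mod 179)
6^4 = (6^2)^2 ≡ 36^2 = 1296 ≡ 43 (mod 179)
6^8 = (6^4)^2 ≡ 43^2 = 1849 ≡ 59 (mod 179)
6^16 = (6^8)^2 ≡ 59^2 = 3481 ≡ 80 (mod 179)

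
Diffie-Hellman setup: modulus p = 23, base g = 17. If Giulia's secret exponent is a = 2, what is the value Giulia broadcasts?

13

Public value = 17^2 (mod 23).
17^1 ≡ 17 (mod 23)
17^2 = (17^1)^2 ≡ 17^2 = 289 ≡ 13 (mod 23)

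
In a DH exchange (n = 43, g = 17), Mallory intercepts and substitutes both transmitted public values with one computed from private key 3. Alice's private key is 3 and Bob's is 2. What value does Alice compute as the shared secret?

Alice receives Mallory's public value M = 17^3 mod 43 instead of the honest one.
17^1 ≡ 17 (mod 43)
17^2 = (17^1)^2 ≡ 17^2 = 289 ≡ 31 (mod 43)
17^3 = 17^2 · 17^1 ≡ 31 · 17 ≡ 11 (mod 43).
So M = 11. Alice computes K = M^3 mod 43.
11^1 ≡ 11 (mod 43)
11^2 = (11^1)^2 ≡ 11^2 = 121 ≡ 35 (mod 43)
11^3 = 11^2 · 11^1 ≡ 35 · 11 ≡ 41 (mod 43).

41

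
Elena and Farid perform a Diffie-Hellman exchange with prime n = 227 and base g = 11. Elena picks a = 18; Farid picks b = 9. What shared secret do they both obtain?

Farid sends B = g^b mod n = 11^9 mod 227.
11^1 ≡ 11 (mod 227)
11^2 = (11^1)^2 ≡ 11^2 = 121 ≡ 121 (mod 227)
11^4 = (11^2)^2 ≡ 121^2 = 14641 ≡ 113 (mod 227)
11^8 = (11^4)^2 ≡ 113^2 = 12769 ≡ 57 (mod 227)
11^9 = 11^8 · 11^1 ≡ 57 · 11 ≡ 173 (mod 227).
So B = 173. Elena then computes K = B^a mod n = 173^18 mod 227.
173^1 ≡ 173 (mod 227)
173^2 = (173^1)^2 ≡ 173^2 = 29929 ≡ 192 (mod 227)
173^4 = (173^2)^2 ≡ 192^2 = 36864 ≡ 90 (mod 227)
173^8 = (173^4)^2 ≡ 90^2 = 8100 ≡ 155 (mod 227)
173^16 = (173^8)^2 ≡ 155^2 = 24025 ≡ 190 (mod 227)
173^18 = 173^16 · 173^2 ≡ 190 · 192 ≡ 160 (mod 227).

160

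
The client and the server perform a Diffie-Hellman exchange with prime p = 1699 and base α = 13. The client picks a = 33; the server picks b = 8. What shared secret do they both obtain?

The server sends B = α^b mod p = 13^8 mod 1699.
13^1 ≡ 13 (mod 1699)
13^2 = (13^1)^2 ≡ 13^2 = 169 ≡ 169 (mod 1699)
13^4 = (13^2)^2 ≡ 169^2 = 28561 ≡ 1377 (mod 1699)
13^8 = (13^4)^2 ≡ 1377^2 = 1896129 ≡ 45 (mod 1699)
So B = 45. The client then computes K = B^a mod p = 45^33 mod 1699.
45^1 ≡ 45 (mod 1699)
45^2 = (45^1)^2 ≡ 45^2 = 2025 ≡ 326 (mod 1699)
45^4 = (45^2)^2 ≡ 326^2 = 106276 ≡ 938 (mod 1699)
45^8 = (45^4)^2 ≡ 938^2 = 879844 ≡ 1461 (mod 1699)
45^16 = (45^8)^2 ≡ 1461^2 = 2134521 ≡ 577 (mod 1699)
45^32 = (45^16)^2 ≡ 577^2 = 332929 ≡ 1624 (mod 1699)
45^33 = 45^32 · 45^1 ≡ 1624 · 45 ≡ 23 (mod 1699).

23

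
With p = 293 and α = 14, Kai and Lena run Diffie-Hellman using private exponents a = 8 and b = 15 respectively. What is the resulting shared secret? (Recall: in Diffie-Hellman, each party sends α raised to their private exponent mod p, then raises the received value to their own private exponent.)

235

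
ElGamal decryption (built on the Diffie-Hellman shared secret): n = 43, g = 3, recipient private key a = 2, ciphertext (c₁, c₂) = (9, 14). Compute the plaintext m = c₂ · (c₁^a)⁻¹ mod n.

Shared mask s = c₁^a mod n = 9^2 mod 43.
9^1 ≡ 9 (mod 43)
9^2 = (9^1)^2 ≡ 9^2 = 81 ≡ 38 (mod 43)
So s = 38; s⁻¹ ≡ 17 (mod 43).
m = c₂ · s⁻¹ mod 43 = 14 · 17 mod 43 = 23.

23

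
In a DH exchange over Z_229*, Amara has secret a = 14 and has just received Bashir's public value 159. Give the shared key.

111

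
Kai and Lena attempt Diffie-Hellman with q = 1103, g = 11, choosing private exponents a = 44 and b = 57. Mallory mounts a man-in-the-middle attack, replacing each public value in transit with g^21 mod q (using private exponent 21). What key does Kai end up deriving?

Kai receives Mallory's public value M = 11^21 mod 1103 instead of the honest one.
11^1 ≡ 11 (mod 1103)
11^2 = (11^1)^2 ≡ 11^2 = 121 ≡ 121 (mod 1103)
11^4 = (11^2)^2 ≡ 121^2 = 14641 ≡ 302 (mod 1103)
11^8 = (11^4)^2 ≡ 302^2 = 91204 ≡ 758 (mod 1103)
11^16 = (11^8)^2 ≡ 758^2 = 574564 ≡ 1004 (mod 1103)
11^21 = 11^16 · 11^4 · 11^1 ≡ 1004 · 302 · 11 ≡ 919 (mod 1103).
So M = 919. Kai computes K = M^44 mod 1103.
919^1 ≡ 919 (mod 1103)
919^2 = (919^1)^2 ≡ 919^2 = 844561 ≡ 766 (mod 1103)
919^4 = (919^2)^2 ≡ 766^2 = 586756 ≡ 1063 (mod 1103)
919^8 = (919^4)^2 ≡ 1063^2 = 1129969 ≡ 497 (mod 1103)
919^16 = (919^8)^2 ≡ 497^2 = 247009 ≡ 1040 (mod 1103)
919^32 = (919^16)^2 ≡ 1040^2 = 1081600 ≡ 660 (mod 1103)
919^44 = 919^32 · 919^8 · 919^4 ≡ 660 · 497 · 1063 ≡ 488 (mod 1103).

488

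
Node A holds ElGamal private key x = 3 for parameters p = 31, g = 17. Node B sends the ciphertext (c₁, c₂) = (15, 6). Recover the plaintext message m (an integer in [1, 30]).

14

Shared mask s = c₁^x mod p = 15^3 mod 31.
15^1 ≡ 15 (mod 31)
15^2 = (15^1)^2 ≡ 15^2 = 225 ≡ 8 (mod 31)
15^3 = 15^2 · 15^1 ≡ 8 · 15 ≡ 27 (mod 31).
So s = 27; s⁻¹ ≡ 23 (mod 31).
m = c₂ · s⁻¹ mod 31 = 6 · 23 mod 31 = 14.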